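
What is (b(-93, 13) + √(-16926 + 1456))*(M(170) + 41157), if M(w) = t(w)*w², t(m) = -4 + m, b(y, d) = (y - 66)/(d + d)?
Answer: -769330563/26 + 4838557*I*√15470 ≈ -2.959e+7 + 6.0181e+8*I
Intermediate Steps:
b(y, d) = (-66 + y)/(2*d) (b(y, d) = (-66 + y)/((2*d)) = (-66 + y)*(1/(2*d)) = (-66 + y)/(2*d))
M(w) = w²*(-4 + w) (M(w) = (-4 + w)*w² = w²*(-4 + w))
(b(-93, 13) + √(-16926 + 1456))*(M(170) + 41157) = ((½)*(-66 - 93)/13 + √(-16926 + 1456))*(170²*(-4 + 170) + 41157) = ((½)*(1/13)*(-159) + √(-15470))*(28900*166 + 41157) = (-159/26 + I*√15470)*(4797400 + 41157) = (-159/26 + I*√15470)*4838557 = -769330563/26 + 4838557*I*√15470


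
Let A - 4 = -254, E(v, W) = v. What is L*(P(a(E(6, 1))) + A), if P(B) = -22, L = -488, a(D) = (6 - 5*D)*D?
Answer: 132736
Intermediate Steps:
a(D) = D*(6 - 5*D)
A = -250 (A = 4 - 254 = -250)
L*(P(a(E(6, 1))) + A) = -488*(-22 - 250) = -488*(-272) = 132736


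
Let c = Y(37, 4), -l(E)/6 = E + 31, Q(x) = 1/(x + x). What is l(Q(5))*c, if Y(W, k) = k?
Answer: -3732/5 ≈ -746.40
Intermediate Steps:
Q(x) = 1/(2*x)
l(E) = -186 - 6*E (l(E) = -6*(E + 31) = -6*(31 + E) = -186 - 6*E)
c = 4
l(Q(5))*c = (-186 - 3/5)*4 = (-186 - 6*⅒)*4 = (-186 - ⅗)*4 = -933/5*4 = -3732/5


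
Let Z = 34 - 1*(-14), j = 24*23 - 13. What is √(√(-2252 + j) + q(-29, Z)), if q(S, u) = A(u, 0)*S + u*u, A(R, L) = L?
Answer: √(2304 + I*√1713) ≈ 48.002 + 0.4311*I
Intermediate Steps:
j = 539 (j = 552 - 13 = 539)
Z = 48 (Z = 34 + 14 = 48)
q(S, u) = u² (q(S, u) = 0*S + u*u = 0 + u² = u²)
√(√(-2252 + j) + q(-29, Z)) = √(√(-2252 + 539) + 48²) = √(√(-1713) + 2304) = √(I*√1713 + 2304) = √(2304 + I*√1713)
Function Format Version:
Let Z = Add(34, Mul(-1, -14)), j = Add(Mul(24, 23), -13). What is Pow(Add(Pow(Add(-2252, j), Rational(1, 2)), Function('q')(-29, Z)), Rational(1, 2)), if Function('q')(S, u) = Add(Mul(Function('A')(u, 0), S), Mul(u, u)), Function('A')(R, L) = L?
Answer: Pow(Add(2304, Mul(I, Pow(1713, Rational(1, 2)))), Rational(1, 2)) ≈ Add(48.002, Mul(0.4311, I))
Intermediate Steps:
j = 539 (j = Add(552, -13) = 539)
Z = 48 (Z = Add(34, 14) = 48)
Function('q')(S, u) = Pow(u, 2) (Function('q')(S, u) = Add(Mul(0, S), Mul(u, u)) = Add(0, Pow(u, 2)) = Pow(u, 2))
Pow(Add(Pow(Add(-2252, j), Rational(1, 2)), Function('q')(-29, Z)), Rational(1, 2)) = Pow(Add(Pow(Add(-2252, 539), Rational(1, 2)), Pow(48, 2)), Rational(1, 2)) = Pow(Add(Pow(-1713, Rational(1, 2)), 2304), Rational(1, 2)) = Pow(Add(Mul(I, Pow(1713, Rational(1, 2))), 2304), Rational(1, 2)) = Pow(Add(2304, Mul(I, Pow(1713, Rational(1, 2)))), Rational(1, 2))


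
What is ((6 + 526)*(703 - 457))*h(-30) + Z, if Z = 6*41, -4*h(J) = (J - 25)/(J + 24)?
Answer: -299669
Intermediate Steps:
h(J) = -(-25 + J)/(4*(24 + J)) (h(J) = -(J - 25)/(4*(J + 24)) = -(-25 + J)/(4*(24 + J)))
Z = 246
((6 + 526)*(703 - 457))*h(-30) + Z = ((6 + 526)*(703 - 457))*((25 - 1*(-30))/(4*(24 - 30))) + 246 = (532*246)*((¼)*(25 + 30)/(-6)) + 246 = 130872*((¼)*(-⅙)*55) + 246 = 130872*(-55/24) + 246 = -299915 + 246 = -299669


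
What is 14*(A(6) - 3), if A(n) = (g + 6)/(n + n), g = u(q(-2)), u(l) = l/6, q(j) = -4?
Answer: -322/9 ≈ -35.778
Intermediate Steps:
u(l) = l/6 (u(l) = l*(1/6) = l/6)
g = -2/3 (g = (1/6)*(-4) = -2/3 ≈ -0.66667)
A(n) = 8/(3*n) (A(n) = (-2/3 + 6)/(n + n) = 16/(3*((2*n))) = 16*(1/(2*n))/3 = 8/(3*n))
14*(A(6) - 3) = 14*((8/3)/6 - 3) = 14*((8/3)*(1/6) - 3) = 14*(4/9 - 3) = 14*(-23/9) = -322/9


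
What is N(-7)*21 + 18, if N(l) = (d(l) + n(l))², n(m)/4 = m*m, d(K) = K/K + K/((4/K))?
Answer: 14712237/16 ≈ 9.1952e+5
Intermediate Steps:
d(K) = 1 + K²/4 (d(K) = 1 + K*(K/4) = 1 + K²/4)
n(m) = 4*m² (n(m) = 4*(m*m) = 4*m²)
N(l) = (1 + 17*l²/4)² (N(l) = ((1 + l²/4) + 4*l²)² = (1 + 17*l²/4)²)
N(-7)*21 + 18 = ((4 + 17*(-7)²)²/16)*21 + 18 = ((4 + 17*49)²/16)*21 + 18 = ((4 + 833)²/16)*21 + 18 = ((1/16)*837²)*21 + 18 = ((1/16)*700569)*21 + 18 = (700569/16)*21 + 18 = 14711949/16 + 18 = 14712237/16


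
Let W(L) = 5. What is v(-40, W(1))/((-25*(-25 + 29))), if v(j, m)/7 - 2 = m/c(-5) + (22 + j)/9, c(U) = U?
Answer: 7/100 ≈ 0.070000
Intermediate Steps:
v(j, m) = 280/9 - 7*m/5 + 7*j/9 (v(j, m) = 14 + 7*(m/(-5) + (22 + j)/9) = 14 + 7*(m*(-1/5) + (22 + j)*(1/9)) = 14 + 7*(-m/5 + (22/9 + j/9)) = 14 + 7*(22/9 - m/5 + j/9) = 14 + (154/9 - 7*m/5 + 7*j/9) = 280/9 - 7*m/5 + 7*j/9)
v(-40, W(1))/((-25*(-25 + 29))) = (280/9 - 7/5*5 + (7/9)*(-40))/((-25*(-25 + 29))) = (280/9 - 7 - 280/9)/((-25*4)) = -7/(-100) = -7*(-1/100) = 7/100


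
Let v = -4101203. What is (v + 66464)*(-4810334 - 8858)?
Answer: 19444181910888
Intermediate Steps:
(v + 66464)*(-4810334 - 8858) = (-4101203 + 66464)*(-4810334 - 8858) = -4034739*(-4819192) = 19444181910888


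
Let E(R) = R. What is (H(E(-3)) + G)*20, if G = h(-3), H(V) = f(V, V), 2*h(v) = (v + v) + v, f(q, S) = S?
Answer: -150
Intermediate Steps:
h(v) = 3*v/2 (h(v) = ((v + v) + v)/2 = (2*v + v)/2 = (3*v)/2 = 3*v/2)
H(V) = V
G = -9/2 (G = (3/2)*(-3) = -9/2 ≈ -4.5000)
(H(E(-3)) + G)*20 = (-3 - 9/2)*20 = -15/2*20 = -150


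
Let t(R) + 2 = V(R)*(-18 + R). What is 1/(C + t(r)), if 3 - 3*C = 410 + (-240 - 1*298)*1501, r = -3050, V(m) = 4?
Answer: 3/770309 ≈ 3.8945e-6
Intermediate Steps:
t(R) = -74 + 4*R (t(R) = -2 + 4*(-18 + R) = -2 + (-72 + 4*R) = -74 + 4*R)
C = 807131/3 (C = 1 - (410 + (-240 - 1*298)*1501)/3 = 1 - (410 + (-240 - 298)*1501)/3 = 1 - (410 - 538*1501)/3 = 1 - (410 - 807538)/3 = 1 - 1/3*(-807128) = 1 + 807128/3 = 807131/3 ≈ 2.6904e+5)
1/(C + t(r)) = 1/(807131/3 + (-74 + 4*(-3050))) = 1/(807131/3 + (-74 - 12200)) = 1/(807131/3 - 12274) = 1/(770309/3) = 3/770309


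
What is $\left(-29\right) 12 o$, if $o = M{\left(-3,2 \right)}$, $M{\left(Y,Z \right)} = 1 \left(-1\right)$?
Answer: $348$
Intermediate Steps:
$M{\left(Y,Z \right)} = -1$
$o = -1$
$\left(-29\right) 12 o = \left(-29\right) 12 \left(-1\right) = \left(-348\right) \left(-1\right) = 348$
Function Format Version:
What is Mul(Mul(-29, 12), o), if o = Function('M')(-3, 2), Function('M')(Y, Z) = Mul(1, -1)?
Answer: 348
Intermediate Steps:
Function('M')(Y, Z) = -1
o = -1
Mul(Mul(-29, 12), o) = Mul(Mul(-29, 12), -1) = Mul(-348, -1) = 348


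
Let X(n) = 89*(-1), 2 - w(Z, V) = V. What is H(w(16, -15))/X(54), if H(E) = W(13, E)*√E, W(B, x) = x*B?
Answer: -221*√17/89 ≈ -10.238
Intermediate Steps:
W(B, x) = B*x
w(Z, V) = 2 - V
H(E) = 13*E^(3/2) (H(E) = (13*E)*√E = 13*E^(3/2))
X(n) = -89
H(w(16, -15))/X(54) = (13*(2 - 1*(-15))^(3/2))/(-89) = (13*(2 + 15)^(3/2))*(-1/89) = (13*17^(3/2))*(-1/89) = (13*(17*√17))*(-1/89) = (221*√17)*(-1/89) = -221*√17/89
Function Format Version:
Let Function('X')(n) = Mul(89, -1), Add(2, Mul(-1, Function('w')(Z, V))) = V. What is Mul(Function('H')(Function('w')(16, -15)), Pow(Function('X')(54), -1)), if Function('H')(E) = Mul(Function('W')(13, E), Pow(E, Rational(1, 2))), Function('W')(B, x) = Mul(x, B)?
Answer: Mul(Rational(-221, 89), Pow(17, Rational(1, 2))) ≈ -10.238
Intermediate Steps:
Function('W')(B, x) = Mul(B, x)
Function('w')(Z, V) = Add(2, Mul(-1, V))
Function('H')(E) = Mul(13, Pow(E, Rational(3, 2))) (Function('H')(E) = Mul(Mul(13, E), Pow(E, Rational(1, 2))) = Mul(13, Pow(E, Rational(3, 2))))
Function('X')(n) = -89
Mul(Function('H')(Function('w')(16, -15)), Pow(Function('X')(54), -1)) = Mul(Mul(13, Pow(Add(2, Mul(-1, -15)), Rational(3, 2))), Pow(-89, -1)) = Mul(Mul(13, Pow(Add(2, 15), Rational(3, 2))), Rational(-1, 89)) = Mul(Mul(13, Pow(17, Rational(3, 2))), Rational(-1, 89)) = Mul(Mul(13, Mul(17, Pow(17, Rational(1, 2)))), Rational(-1, 89)) = Mul(Mul(221, Pow(17, Rational(1, 2))), Rational(-1, 89)) = Mul(Rational(-221, 89), Pow(17, Rational(1, 2)))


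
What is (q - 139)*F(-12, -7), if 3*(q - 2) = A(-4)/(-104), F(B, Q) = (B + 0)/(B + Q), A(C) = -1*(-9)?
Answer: -42753/494 ≈ -86.545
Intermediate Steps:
A(C) = 9
F(B, Q) = B/(B + Q)
q = 205/104 (q = 2 + (9/(-104))/3 = 2 + (9*(-1/104))/3 = 2 + (1/3)*(-9/104) = 2 - 3/104 = 205/104 ≈ 1.9712)
(q - 139)*F(-12, -7) = (205/104 - 139)*(-12/(-12 - 7)) = -(-42753)/(26*(-19)) = -(-42753)*(-1)/(26*19) = -14251/104*12/19 = -42753/494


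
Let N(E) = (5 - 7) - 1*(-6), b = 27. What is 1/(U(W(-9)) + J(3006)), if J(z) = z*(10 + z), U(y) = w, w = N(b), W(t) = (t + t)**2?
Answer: 1/9066100 ≈ 1.1030e-7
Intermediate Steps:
W(t) = 4*t**2 (W(t) = (2*t)**2 = 4*t**2)
N(E) = 4 (N(E) = -2 + 6 = 4)
w = 4
U(y) = 4
1/(U(W(-9)) + J(3006)) = 1/(4 + 3006*(10 + 3006)) = 1/(4 + 3006*3016) = 1/(4 + 9066096) = 1/9066100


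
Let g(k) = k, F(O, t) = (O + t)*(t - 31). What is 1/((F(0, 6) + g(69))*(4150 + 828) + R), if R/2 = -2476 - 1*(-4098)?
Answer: -1/399974 ≈ -2.5002e-6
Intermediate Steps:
F(O, t) = (-31 + t)*(O + t) (F(O, t) = (O + t)*(-31 + t) = (-31 + t)*(O + t))
R = 3244 (R = 2*(-2476 - 1*(-4098)) = 2*(-2476 + 4098) = 2*1622 = 3244)
1/((F(0, 6) + g(69))*(4150 + 828) + R) = 1/(((6**2 - 31*0 - 31*6 + 0*6) + 69)*(4150 + 828) + 3244) = 1/(((36 + 0 - 186 + 0) + 69)*4978 + 3244) = 1/((-150 + 69)*4978 + 3244) = 1/(-81*4978 + 3244) = 1/(-403218 + 3244) = 1/(-399974) = -1/399974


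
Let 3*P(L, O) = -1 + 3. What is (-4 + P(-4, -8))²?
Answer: 100/9 ≈ 11.111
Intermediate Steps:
P(L, O) = ⅔ (P(L, O) = (-1 + 3)/3 = (⅓)*2 = ⅔)
(-4 + P(-4, -8))² = (-4 + ⅔)² = (-10/3)² = 100/9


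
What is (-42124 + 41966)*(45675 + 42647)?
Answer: -13954876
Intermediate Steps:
(-42124 + 41966)*(45675 + 42647) = -158*88322 = -13954876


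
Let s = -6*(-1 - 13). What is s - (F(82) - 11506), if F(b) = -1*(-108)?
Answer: 11482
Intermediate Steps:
s = 84 (s = -6*(-14) = 84)
F(b) = 108
s - (F(82) - 11506) = 84 - (108 - 11506) = 84 - 1*(-11398) = 84 + 11398 = 11482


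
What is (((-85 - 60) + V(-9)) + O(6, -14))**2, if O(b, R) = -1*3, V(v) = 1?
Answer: 21609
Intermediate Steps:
O(b, R) = -3
(((-85 - 60) + V(-9)) + O(6, -14))**2 = (((-85 - 60) + 1) - 3)**2 = ((-145 + 1) - 3)**2 = (-144 - 3)**2 = (-147)**2 = 21609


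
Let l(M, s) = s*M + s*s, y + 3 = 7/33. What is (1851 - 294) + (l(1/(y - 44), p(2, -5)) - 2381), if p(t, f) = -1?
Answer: -1270679/1544 ≈ -822.98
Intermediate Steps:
y = -92/33 (y = -3 + 7/33 = -92/33 ≈ -2.7879)
l(M, s) = s² + M*s (l(M, s) = M*s + s² = s² + M*s)
(1851 - 294) + (l(1/(y - 44), p(2, -5)) - 2381) = (1851 - 294) + (-(1/(-92/33 - 44) - 1) - 2381) = 1557 + (-(1/(-1544/33) - 1) - 2381) = 1557 + (-(-33/1544 - 1) - 2381) = 1557 + (-1*(-1577/1544) - 2381) = 1557 + (1577/1544 - 2381) = 1557 - 3674687/1544 = -1270679/1544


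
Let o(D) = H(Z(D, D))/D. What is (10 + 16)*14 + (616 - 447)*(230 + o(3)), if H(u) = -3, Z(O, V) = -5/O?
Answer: 39065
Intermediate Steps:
o(D) = -3/D
(10 + 16)*14 + (616 - 447)*(230 + o(3)) = (10 + 16)*14 + (616 - 447)*(230 - 3/3) = 26*14 + 169*(230 - 3*⅓) = 364 + 169*(230 - 1) = 364 + 169*229 = 364 + 38701 = 39065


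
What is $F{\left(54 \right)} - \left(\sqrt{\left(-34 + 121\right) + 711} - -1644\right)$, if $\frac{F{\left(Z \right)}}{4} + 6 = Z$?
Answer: $-1452 - \sqrt{798} \approx -1480.2$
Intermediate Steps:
$F{\left(Z \right)} = -24 + 4 Z$
$F{\left(54 \right)} - \left(\sqrt{\left(-34 + 121\right) + 711} - -1644\right) = \left(-24 + 4 \cdot 54\right) - \left(\sqrt{\left(-34 + 121\right) + 711} - -1644\right) = \left(-24 + 216\right) - \left(\sqrt{87 + 711} + 1644\right) = 192 - \left(\sqrt{798} + 1644\right) = 192 - \left(1644 + \sqrt{798}\right) = -1452 - \sqrt{798}$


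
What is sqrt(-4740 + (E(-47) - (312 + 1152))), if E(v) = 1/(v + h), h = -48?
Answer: I*sqrt(55991195)/95 ≈ 78.766*I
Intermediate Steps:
E(v) = 1/(-48 + v) (E(v) = 1/(v - 48) = 1/(-48 + v))
sqrt(-4740 + (E(-47) - (312 + 1152))) = sqrt(-4740 + (1/(-48 - 47) - (312 + 1152))) = sqrt(-4740 + (1/(-95) - 1*1464)) = sqrt(-4740 + (-1/95 - 1464)) = sqrt(-4740 - 139081/95) = sqrt(-589381/95) = I*sqrt(55991195)/95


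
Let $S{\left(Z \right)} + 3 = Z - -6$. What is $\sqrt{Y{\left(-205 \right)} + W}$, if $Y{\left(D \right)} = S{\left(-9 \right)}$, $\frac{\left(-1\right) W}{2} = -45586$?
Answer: $\sqrt{91166} \approx 301.94$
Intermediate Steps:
$W = 91172$ ($W = \left(-2\right) \left(-45586\right) = 91172$)
$S{\left(Z \right)} = 3 + Z$ ($S{\left(Z \right)} = -3 + \left(Z - -6\right) = -3 + \left(Z + 6\right) = -3 + \left(6 + Z\right) = 3 + Z$)
$Y{\left(D \right)} = -6$ ($Y{\left(D \right)} = 3 - 9 = -6$)
$\sqrt{Y{\left(-205 \right)} + W} = \sqrt{-6 + 91172} = \sqrt{91166}$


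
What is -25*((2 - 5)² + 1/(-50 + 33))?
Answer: -3800/17 ≈ -223.53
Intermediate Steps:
-25*((2 - 5)² + 1/(-50 + 33)) = -25*((-3)² + 1/(-17)) = -25*(9 - 1/17) = -25*152/17 = -3800/17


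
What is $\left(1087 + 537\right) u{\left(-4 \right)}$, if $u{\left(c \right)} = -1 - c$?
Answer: $4872$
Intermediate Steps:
$\left(1087 + 537\right) u{\left(-4 \right)} = \left(1087 + 537\right) \left(-1 - -4\right) = 1624 \left(-1 + 4\right) = 1624 \cdot 3 = 4872$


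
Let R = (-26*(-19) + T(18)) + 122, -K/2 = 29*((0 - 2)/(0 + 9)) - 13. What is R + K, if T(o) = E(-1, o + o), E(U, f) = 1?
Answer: 5903/9 ≈ 655.89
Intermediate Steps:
T(o) = 1
K = 350/9 (K = -2*(29*((0 - 2)/(0 + 9)) - 13) = -2*(29*(-2/9) - 13) = -2*(-58/9 - 13) = -2*(-175/9) = 350/9 ≈ 38.889)
R = 617 (R = (-26*(-19) + 1) + 122 = (494 + 1) + 122 = 495 + 122 = 617)
R + K = 617 + 350/9 = 5903/9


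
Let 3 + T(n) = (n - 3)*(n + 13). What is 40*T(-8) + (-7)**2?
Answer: -2271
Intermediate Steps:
T(n) = -3 + (-3 + n)*(13 + n) (T(n) = -3 + (n - 3)*(n + 13) = -3 + (-3 + n)*(13 + n))
40*T(-8) + (-7)**2 = 40*(-42 + (-8)**2 + 10*(-8)) + (-7)**2 = 40*(-42 + 64 - 80) + 49 = 40*(-58) + 49 = -2320 + 49 = -2271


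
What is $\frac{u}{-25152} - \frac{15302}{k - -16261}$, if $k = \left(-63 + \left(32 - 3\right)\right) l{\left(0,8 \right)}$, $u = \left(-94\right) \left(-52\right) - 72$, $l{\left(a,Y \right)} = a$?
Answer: $- \frac{4135615}{3651756} \approx -1.1325$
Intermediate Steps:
$u = 4816$ ($u = 4888 - 72 = 4816$)
$k = 0$ ($k = \left(-63 + \left(32 - 3\right)\right) 0 = \left(-63 + 29\right) 0 = \left(-34\right) 0 = 0$)
$\frac{u}{-25152} - \frac{15302}{k - -16261} = \frac{4816}{-25152} - \frac{15302}{0 - -16261} = 4816 \left(- \frac{1}{25152}\right) - \frac{15302}{0 + 16261} = - \frac{301}{1572} - \frac{15302}{16261} = - \frac{301}{1572} - \frac{2186}{2323} = - \frac{4135615}{3651756}$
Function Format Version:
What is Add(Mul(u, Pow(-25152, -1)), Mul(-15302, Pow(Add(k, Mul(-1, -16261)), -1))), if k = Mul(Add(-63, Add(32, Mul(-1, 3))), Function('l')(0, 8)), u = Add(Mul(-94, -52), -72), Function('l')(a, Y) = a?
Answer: Rational(-4135615, 3651756) ≈ -1.1325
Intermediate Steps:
u = 4816 (u = Add(4888, -72) = 4816)
k = 0 (k = Mul(Add(-63, Add(32, Mul(-1, 3))), 0) = Mul(Add(-63, Add(32, -3)), 0) = Mul(Add(-63, 29), 0) = Mul(-34, 0) = 0)
Add(Mul(u, Pow(-25152, -1)), Mul(-15302, Pow(Add(k, Mul(-1, -16261)), -1))) = Add(Mul(4816, Pow(-25152, -1)), Mul(-15302, Pow(Add(0, Mul(-1, -16261)), -1))) = Add(Mul(4816, Rational(-1, 25152)), Mul(-15302, Pow(Add(0, 16261), -1))) = Add(Rational(-301, 1572), Mul(-15302, Pow(16261, -1))) = Add(Rational(-301, 1572), Mul(-15302, Rational(1, 16261))) = Add(Rational(-301, 1572), Rational(-2186, 2323)) = Rational(-4135615, 3651756)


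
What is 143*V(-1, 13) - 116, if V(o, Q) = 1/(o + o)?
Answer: -375/2 ≈ -187.50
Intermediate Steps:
V(o, Q) = 1/(2*o)
143*V(-1, 13) - 116 = 143*((½)/(-1)) - 116 = 143*((½)*(-1)) - 116 = 143*(-½) - 116 = -143/2 - 116 = -375/2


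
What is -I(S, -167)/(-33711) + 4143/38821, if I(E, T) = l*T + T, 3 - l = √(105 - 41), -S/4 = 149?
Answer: 165597101/1308694731 ≈ 0.12654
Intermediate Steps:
S = -596 (S = -4*149 = -596)
l = -5 (l = 3 - √(105 - 41) = 3 - √64 = 3 - 1*8 = 3 - 8 = -5)
I(E, T) = -4*T (I(E, T) = -5*T + T = -4*T)
-I(S, -167)/(-33711) + 4143/38821 = -(-4)*(-167)/(-33711) + 4143/38821 = -1*668*(-1/33711) + 4143*(1/38821) = -668*(-1/33711) + 4143/38821 = 668/33711 + 4143/38821 = 165597101/1308694731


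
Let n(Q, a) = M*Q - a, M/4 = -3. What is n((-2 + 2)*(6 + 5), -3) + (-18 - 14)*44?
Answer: -1405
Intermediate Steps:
M = -12 (M = 4*(-3) = -12)
n(Q, a) = -a - 12*Q (n(Q, a) = -12*Q - a = -a - 12*Q)
n((-2 + 2)*(6 + 5), -3) + (-18 - 14)*44 = (-1*(-3) - 12*(-2 + 2)*(6 + 5)) + (-18 - 14)*44 = (3 - 0*11) - 32*44 = (3 - 12*0) - 1408 = (3 + 0) - 1408 = 3 - 1408 = -1405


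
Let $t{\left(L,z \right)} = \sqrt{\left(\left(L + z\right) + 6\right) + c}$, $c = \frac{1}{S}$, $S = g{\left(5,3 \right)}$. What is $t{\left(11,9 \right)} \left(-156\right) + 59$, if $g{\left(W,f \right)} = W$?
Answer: $59 - \frac{156 \sqrt{655}}{5} \approx -739.5$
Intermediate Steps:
$S = 5$
$c = \frac{1}{5} \approx 0.2$
$t{\left(L,z \right)} = \sqrt{\frac{31}{5} + L + z}$ ($t{\left(L,z \right)} = \sqrt{\left(\left(L + z\right) + 6\right) + \frac{1}{5}} = \sqrt{\left(6 + L + z\right) + \frac{1}{5}} = \sqrt{\frac{31}{5} + L + z}$)
$t{\left(11,9 \right)} \left(-156\right) + 59 = \frac{\sqrt{155 + 25 \cdot 11 + 25 \cdot 9}}{5} \left(-156\right) + 59 = \frac{\sqrt{155 + 275 + 225}}{5} \left(-156\right) + 59 = \frac{\sqrt{655}}{5} \left(-156\right) + 59 = - \frac{156 \sqrt{655}}{5} + 59 = 59 - \frac{156 \sqrt{655}}{5}$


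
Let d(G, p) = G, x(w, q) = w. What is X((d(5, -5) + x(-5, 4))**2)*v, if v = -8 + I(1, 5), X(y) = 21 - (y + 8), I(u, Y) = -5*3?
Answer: -299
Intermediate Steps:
I(u, Y) = -15
X(y) = 13 - y (X(y) = 21 - (8 + y) = 21 + (-8 - y) = 13 - y)
v = -23 (v = -8 - 15 = -23)
X((d(5, -5) + x(-5, 4))**2)*v = (13 - (5 - 5)**2)*(-23) = (13 - 1*0**2)*(-23) = (13 - 1*0)*(-23) = (13 + 0)*(-23) = 13*(-23) = -299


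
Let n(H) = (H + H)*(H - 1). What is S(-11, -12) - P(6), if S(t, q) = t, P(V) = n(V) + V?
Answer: -77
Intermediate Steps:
n(H) = 2*H*(-1 + H) (n(H) = (2*H)*(-1 + H) = 2*H*(-1 + H))
P(V) = V + 2*V*(-1 + V) (P(V) = 2*V*(-1 + V) + V = V + 2*V*(-1 + V))
S(-11, -12) - P(6) = -11 - 6*(-1 + 2*6) = -11 - 6*(-1 + 12) = -11 - 6*11 = -11 - 1*66 = -11 - 66 = -77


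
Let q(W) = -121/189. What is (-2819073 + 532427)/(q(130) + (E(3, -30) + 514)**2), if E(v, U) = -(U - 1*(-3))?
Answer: -216088047/27658294 ≈ -7.8128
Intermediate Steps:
q(W) = -121/189 (q(W) = -121*1/189 = -121/189)
E(v, U) = -3 - U (E(v, U) = -(U + 3) = -(3 + U) = -3 - U)
(-2819073 + 532427)/(q(130) + (E(3, -30) + 514)**2) = (-2819073 + 532427)/(-121/189 + ((-3 - 1*(-30)) + 514)**2) = -2286646/(-121/189 + ((-3 + 30) + 514)**2) = -2286646/(-121/189 + (27 + 514)**2) = -2286646/(-121/189 + 541**2) = -2286646/(-121/189 + 292681) = -2286646/55316588/189 = -2286646*189/55316588 = -216088047/27658294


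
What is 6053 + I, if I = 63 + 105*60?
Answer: 12416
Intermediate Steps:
I = 6363 (I = 63 + 6300 = 6363)
6053 + I = 6053 + 6363 = 12416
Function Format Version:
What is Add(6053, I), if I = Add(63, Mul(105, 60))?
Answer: 12416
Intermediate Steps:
I = 6363 (I = Add(63, 6300) = 6363)
Add(6053, I) = Add(6053, 6363) = 12416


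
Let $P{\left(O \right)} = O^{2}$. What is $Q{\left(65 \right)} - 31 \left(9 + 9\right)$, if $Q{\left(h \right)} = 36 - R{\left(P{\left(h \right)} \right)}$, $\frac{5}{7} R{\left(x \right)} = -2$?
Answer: $- \frac{2596}{5} \approx -519.2$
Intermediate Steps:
$R{\left(x \right)} = - \frac{14}{5}$ ($R{\left(x \right)} = \frac{7}{5} \left(-2\right) = - \frac{14}{5}$)
$Q{\left(h \right)} = \frac{194}{5}$ ($Q{\left(h \right)} = 36 - - \frac{14}{5} = 36 + \frac{14}{5} = \frac{194}{5}$)
$Q{\left(65 \right)} - 31 \left(9 + 9\right) = \frac{194}{5} - 31 \left(9 + 9\right) = \frac{194}{5} - 31 \cdot 18 = \frac{194}{5} - 558 = - \frac{2596}{5}$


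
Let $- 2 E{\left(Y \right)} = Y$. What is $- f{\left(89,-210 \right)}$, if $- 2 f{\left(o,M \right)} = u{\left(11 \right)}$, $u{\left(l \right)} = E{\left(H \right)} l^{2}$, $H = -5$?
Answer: $\frac{605}{4} \approx 151.25$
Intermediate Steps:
$E{\left(Y \right)} = - \frac{Y}{2}$
$u{\left(l \right)} = \frac{5 l^{2}}{2}$ ($u{\left(l \right)} = \left(- \frac{1}{2}\right) \left(-5\right) l^{2} = \frac{5 l^{2}}{2}$)
$f{\left(o,M \right)} = - \frac{605}{4}$ ($f{\left(o,M \right)} = - \frac{\frac{5}{2} \cdot 11^{2}}{2} = - \frac{\frac{5}{2} \cdot 121}{2} = \left(- \frac{1}{2}\right) \frac{605}{2} = - \frac{605}{4}$)
$- f{\left(89,-210 \right)} = \left(-1\right) \left(- \frac{605}{4}\right) = \frac{605}{4}$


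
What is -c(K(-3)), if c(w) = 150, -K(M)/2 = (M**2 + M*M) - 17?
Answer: -150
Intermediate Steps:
K(M) = 34 - 4*M**2 (K(M) = -2*((M**2 + M*M) - 17) = -2*((M**2 + M**2) - 17) = -2*(2*M**2 - 17) = -2*(-17 + 2*M**2) = 34 - 4*M**2)
-c(K(-3)) = -1*150 = -150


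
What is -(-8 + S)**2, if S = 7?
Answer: -1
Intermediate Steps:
-(-8 + S)**2 = -(-8 + 7)**2 = -1*(-1)**2 = -1*1 = -1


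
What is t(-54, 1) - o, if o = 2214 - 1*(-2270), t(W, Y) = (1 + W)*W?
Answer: -1622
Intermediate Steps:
t(W, Y) = W*(1 + W)
o = 4484 (o = 2214 + 2270 = 4484)
t(-54, 1) - o = -54*(1 - 54) - 1*4484 = -54*(-53) - 4484 = 2862 - 4484 = -1622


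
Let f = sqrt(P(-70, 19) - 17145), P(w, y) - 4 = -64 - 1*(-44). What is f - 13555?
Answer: -13555 + 131*I ≈ -13555.0 + 131.0*I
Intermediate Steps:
P(w, y) = -16 (P(w, y) = 4 + (-64 - 1*(-44)) = 4 + (-64 + 44) = 4 - 20 = -16)
f = 131*I (f = sqrt(-16 - 17145) = sqrt(-17161) = 131*I ≈ 131.0*I)
f - 13555 = 131*I - 13555 = -13555 + 131*I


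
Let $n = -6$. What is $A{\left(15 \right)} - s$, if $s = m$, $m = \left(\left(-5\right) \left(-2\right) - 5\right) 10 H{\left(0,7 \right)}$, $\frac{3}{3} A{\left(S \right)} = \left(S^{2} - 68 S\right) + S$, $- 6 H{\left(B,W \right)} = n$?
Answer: $-830$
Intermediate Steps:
$H{\left(B,W \right)} = 1$ ($H{\left(B,W \right)} = \left(- \frac{1}{6}\right) \left(-6\right) = 1$)
$A{\left(S \right)} = S^{2} - 67 S$ ($A{\left(S \right)} = \left(S^{2} - 68 S\right) + S = S^{2} - 67 S$)
$m = 50$ ($m = \left(\left(-5\right) \left(-2\right) - 5\right) 10 \cdot 1 = \left(10 - 5\right) 10 \cdot 1 = 5 \cdot 10 \cdot 1 = 50 \cdot 1 = 50$)
$s = 50$
$A{\left(15 \right)} - s = 15 \left(-67 + 15\right) - 50 = 15 \left(-52\right) - 50 = -780 - 50 = -830$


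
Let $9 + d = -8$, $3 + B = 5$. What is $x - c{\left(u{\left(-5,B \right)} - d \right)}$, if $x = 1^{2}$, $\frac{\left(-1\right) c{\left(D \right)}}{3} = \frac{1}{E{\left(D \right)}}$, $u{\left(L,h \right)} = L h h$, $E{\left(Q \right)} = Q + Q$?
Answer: $\frac{1}{2} \approx 0.5$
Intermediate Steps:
$B = 2$ ($B = -3 + 5 = 2$)
$E{\left(Q \right)} = 2 Q$
$d = -17$ ($d = -9 - 8 = -17$)
$u{\left(L,h \right)} = L h^{2}$
$c{\left(D \right)} = - \frac{3}{2 D}$
$x = 1$
$x - c{\left(u{\left(-5,B \right)} - d \right)} = 1 - - \frac{3}{2 \left(- 5 \cdot 2^{2} - -17\right)} = 1 - - \frac{3}{2 \left(\left(-5\right) 4 + 17\right)} = 1 - - \frac{3}{2 \left(-20 + 17\right)} = 1 - - \frac{3}{2 \left(-3\right)} = 1 - \left(- \frac{3}{2}\right) \left(- \frac{1}{3}\right) = 1 - \frac{1}{2} = \frac{1}{2}$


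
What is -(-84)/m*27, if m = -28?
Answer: -81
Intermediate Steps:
-(-84)/m*27 = -(-84)/(-28)*27 = -(-84)*(-1)/28*27 = -28*3/28*27 = -3*27 = -81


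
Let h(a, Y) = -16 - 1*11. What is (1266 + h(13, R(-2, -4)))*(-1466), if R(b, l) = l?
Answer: -1816374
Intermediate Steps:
h(a, Y) = -27 (h(a, Y) = -16 - 11 = -27)
(1266 + h(13, R(-2, -4)))*(-1466) = (1266 - 27)*(-1466) = 1239*(-1466) = -1816374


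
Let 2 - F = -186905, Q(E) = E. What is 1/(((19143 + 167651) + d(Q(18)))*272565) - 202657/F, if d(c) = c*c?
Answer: -1476553623337469/1361799533606670 ≈ -1.0843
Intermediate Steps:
d(c) = c**2
F = 186907 (F = 2 - 1*(-186905) = 2 + 186905 = 186907)
1/(((19143 + 167651) + d(Q(18)))*272565) - 202657/F = 1/(((19143 + 167651) + 18**2)*272565) - 202657/186907 = (1/272565)/(186794 + 324) - 202657*1/186907 = (1/272565)/187118 - 28951/26701 = (1/187118)*(1/272565) - 28951/26701 = 1/51001817670 - 28951/26701 = -1476553623337469/1361799533606670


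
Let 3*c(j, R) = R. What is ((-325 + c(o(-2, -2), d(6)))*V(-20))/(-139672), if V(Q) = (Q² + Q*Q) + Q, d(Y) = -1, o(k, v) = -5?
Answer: 2440/1343 ≈ 1.8168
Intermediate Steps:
c(j, R) = R/3
V(Q) = Q + 2*Q² (V(Q) = (Q² + Q²) + Q = 2*Q² + Q = Q + 2*Q²)
((-325 + c(o(-2, -2), d(6)))*V(-20))/(-139672) = ((-325 + (⅓)*(-1))*(-20*(1 + 2*(-20))))/(-139672) = ((-325 - ⅓)*(-20*(1 - 40)))*(-1/139672) = -(-19520)*(-39)/3*(-1/139672) = -976/3*780*(-1/139672) = -253760*(-1/139672) = 2440/1343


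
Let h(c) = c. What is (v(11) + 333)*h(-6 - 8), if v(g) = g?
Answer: -4816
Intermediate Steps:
(v(11) + 333)*h(-6 - 8) = (11 + 333)*(-6 - 8) = 344*(-14) = -4816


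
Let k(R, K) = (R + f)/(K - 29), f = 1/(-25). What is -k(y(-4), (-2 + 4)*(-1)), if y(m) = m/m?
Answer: 24/775 ≈ 0.030968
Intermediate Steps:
f = -1/25 ≈ -0.040000
y(m) = 1
k(R, K) = (-1/25 + R)/(-29 + K) (k(R, K) = (R - 1/25)/(K - 29) = (-1/25 + R)/(-29 + K))
-k(y(-4), (-2 + 4)*(-1)) = -(-1/25 + 1)/(-29 + (-2 + 4)*(-1)) = -24/((-29 + 2*(-1))*25) = -24/((-29 - 2)*25) = -24/((-31)*25) = -(-1)*24/(31*25) = -1*(-24/775) = 24/775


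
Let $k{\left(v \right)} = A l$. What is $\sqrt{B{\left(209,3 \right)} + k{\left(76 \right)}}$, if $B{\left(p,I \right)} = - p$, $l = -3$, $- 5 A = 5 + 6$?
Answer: $\frac{2 i \sqrt{1265}}{5} \approx 14.227 i$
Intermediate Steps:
$A = - \frac{11}{5}$ ($A = - \frac{5 + 6}{5} = \left(- \frac{1}{5}\right) 11 = - \frac{11}{5} \approx -2.2$)
$k{\left(v \right)} = \frac{33}{5}$ ($k{\left(v \right)} = \left(- \frac{11}{5}\right) \left(-3\right) = \frac{33}{5}$)
$\sqrt{B{\left(209,3 \right)} + k{\left(76 \right)}} = \sqrt{\left(-1\right) 209 + \frac{33}{5}} = \sqrt{-209 + \frac{33}{5}} = \sqrt{- \frac{1012}{5}} = \frac{2 i \sqrt{1265}}{5}$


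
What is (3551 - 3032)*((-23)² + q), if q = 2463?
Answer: 1552848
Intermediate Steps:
(3551 - 3032)*((-23)² + q) = (3551 - 3032)*((-23)² + 2463) = 519*(529 + 2463) = 519*2992 = 1552848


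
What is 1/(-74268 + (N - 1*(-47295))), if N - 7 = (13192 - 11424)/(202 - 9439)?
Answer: -9237/249086710 ≈ -3.7083e-5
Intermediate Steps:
N = 62891/9237 (N = 7 + (13192 - 11424)/(202 - 9439) = 7 + 1768/(-9237) = 7 + 1768*(-1/9237) = 7 - 1768/9237 = 62891/9237 ≈ 6.8086)
1/(-74268 + (N - 1*(-47295))) = 1/(-74268 + (62891/9237 - 1*(-47295))) = 1/(-74268 + (62891/9237 + 47295)) = 1/(-74268 + 436926806/9237) = 1/(-249086710/9237) = -9237/249086710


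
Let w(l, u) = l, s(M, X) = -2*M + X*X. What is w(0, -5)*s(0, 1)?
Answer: 0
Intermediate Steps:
s(M, X) = X**2 - 2*M (s(M, X) = -2*M + X**2 = X**2 - 2*M)
w(0, -5)*s(0, 1) = 0*(1**2 - 2*0) = 0*(1 + 0) = 0*1 = 0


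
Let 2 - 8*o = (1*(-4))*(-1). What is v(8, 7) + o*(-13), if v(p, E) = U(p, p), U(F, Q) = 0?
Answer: 13/4 ≈ 3.2500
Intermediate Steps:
o = -1/4 (o = 1/4 - 1*(-4)*(-1)/8 = 1/4 - (-1)*(-1)/2 = 1/4 - 1/8*4 = 1/4 - 1/2 = -1/4 ≈ -0.25000)
v(p, E) = 0
v(8, 7) + o*(-13) = 0 - 1/4*(-13) = 0 + 13/4 = 13/4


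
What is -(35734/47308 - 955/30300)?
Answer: -51878053/71671620 ≈ -0.72383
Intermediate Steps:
-(35734/47308 - 955/30300) = -(35734*(1/47308) - 955*1/30300) = -(17867/23654 - 191/6060) = -1*51878053/71671620 = -51878053/71671620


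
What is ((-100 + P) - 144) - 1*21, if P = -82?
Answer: -347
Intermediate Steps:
((-100 + P) - 144) - 1*21 = ((-100 - 82) - 144) - 1*21 = (-182 - 144) - 21 = -326 - 21 = -347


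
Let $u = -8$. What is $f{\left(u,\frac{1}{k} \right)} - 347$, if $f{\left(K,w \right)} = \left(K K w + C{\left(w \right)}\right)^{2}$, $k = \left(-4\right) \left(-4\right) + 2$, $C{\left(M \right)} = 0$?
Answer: $- \frac{27083}{81} \approx -334.36$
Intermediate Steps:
$k = 18$ ($k = 16 + 2 = 18$)
$f{\left(K,w \right)} = K^{4} w^{2}$ ($f{\left(K,w \right)} = \left(K K w + 0\right)^{2} = \left(K^{2} w + 0\right)^{2} = \left(w K^{2} + 0\right)^{2} = \left(w K^{2}\right)^{2} = K^{4} w^{2}$)
$f{\left(u,\frac{1}{k} \right)} - 347 = \left(-8\right)^{4} \left(\frac{1}{18}\right)^{2} - 347 = \frac{4096}{324} - 347 = 4096 \cdot \frac{1}{324} - 347 = \frac{1024}{81} - 347 = - \frac{27083}{81}$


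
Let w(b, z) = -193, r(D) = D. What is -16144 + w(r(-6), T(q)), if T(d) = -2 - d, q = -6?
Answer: -16337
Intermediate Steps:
-16144 + w(r(-6), T(q)) = -16144 - 193 = -16337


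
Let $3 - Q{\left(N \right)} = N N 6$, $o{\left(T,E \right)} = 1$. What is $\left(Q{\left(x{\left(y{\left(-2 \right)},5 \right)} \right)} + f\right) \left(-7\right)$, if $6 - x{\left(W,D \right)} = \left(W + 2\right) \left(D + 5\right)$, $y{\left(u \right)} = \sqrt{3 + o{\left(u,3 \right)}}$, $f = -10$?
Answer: $48601$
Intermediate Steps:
$y{\left(u \right)} = 2$ ($y{\left(u \right)} = \sqrt{3 + 1} = \sqrt{4} = 2$)
$x{\left(W,D \right)} = 6 - \left(2 + W\right) \left(5 + D\right)$ ($x{\left(W,D \right)} = 6 - \left(W + 2\right) \left(D + 5\right) = 6 - \left(2 + W\right) \left(5 + D\right)$)
$Q{\left(N \right)} = 3 - 6 N^{2}$ ($Q{\left(N \right)} = 3 - N N 6 = 3 - N^{2} \cdot 6 = 3 - 6 N^{2}$)
$\left(Q{\left(x{\left(y{\left(-2 \right)},5 \right)} \right)} + f\right) \left(-7\right) = \left(\left(3 - 6 \left(-4 - 10 - 10 - 5 \cdot 2\right)^{2}\right) - 10\right) \left(-7\right) = \left(\left(3 - 6 \left(-4 - 10 - 10 - 10\right)^{2}\right) - 10\right) \left(-7\right) = \left(\left(3 - 6 \left(-34\right)^{2}\right) - 10\right) \left(-7\right) = \left(\left(3 - 6936\right) - 10\right) \left(-7\right) = \left(-6933 - 10\right) \left(-7\right) = \left(-6943\right) \left(-7\right) = 48601$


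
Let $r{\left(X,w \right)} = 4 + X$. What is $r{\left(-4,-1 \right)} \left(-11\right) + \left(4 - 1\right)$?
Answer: $3$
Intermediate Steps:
$r{\left(-4,-1 \right)} \left(-11\right) + \left(4 - 1\right) = \left(4 - 4\right) \left(-11\right) + \left(4 - 1\right) = 0 \left(-11\right) + 3 = 0 + 3 = 3$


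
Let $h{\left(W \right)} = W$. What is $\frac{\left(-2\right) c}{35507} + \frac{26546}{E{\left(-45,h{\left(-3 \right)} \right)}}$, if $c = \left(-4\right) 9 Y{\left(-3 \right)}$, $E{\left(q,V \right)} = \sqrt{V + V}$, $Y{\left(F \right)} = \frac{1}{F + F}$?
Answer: $- \frac{12}{35507} - \frac{13273 i \sqrt{6}}{3} \approx -0.00033796 - 10837.0 i$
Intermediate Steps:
$Y{\left(F \right)} = \frac{1}{2 F}$
$E{\left(q,V \right)} = \sqrt{2} \sqrt{V}$ ($E{\left(q,V \right)} = \sqrt{2 V} = \sqrt{2} \sqrt{V}$)
$c = 6$ ($c = \left(-4\right) 9 \frac{1}{2 \left(-3\right)} = - 36 \cdot \frac{1}{2} \left(- \frac{1}{3}\right) = \left(-36\right) \left(- \frac{1}{6}\right) = 6$)
$\frac{\left(-2\right) c}{35507} + \frac{26546}{E{\left(-45,h{\left(-3 \right)} \right)}} = \frac{\left(-2\right) 6}{35507} + \frac{26546}{\sqrt{2} \sqrt{-3}} = \left(-12\right) \frac{1}{35507} + \frac{26546}{\sqrt{2} i \sqrt{3}} = - \frac{12}{35507} + \frac{26546}{i \sqrt{6}} = - \frac{12}{35507} + 26546 \left(- \frac{i \sqrt{6}}{6}\right) = - \frac{12}{35507} - \frac{13273 i \sqrt{6}}{3}$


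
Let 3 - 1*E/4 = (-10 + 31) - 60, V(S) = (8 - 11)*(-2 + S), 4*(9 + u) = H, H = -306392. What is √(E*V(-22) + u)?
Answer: I*√64511 ≈ 253.99*I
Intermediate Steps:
u = -76607 (u = -9 + (¼)*(-306392) = -9 - 76598 = -76607)
V(S) = 6 - 3*S (V(S) = -3*(-2 + S) = 6 - 3*S)
E = 168 (E = 12 - 4*((-10 + 31) - 60) = 12 - 4*(21 - 60) = 12 - 4*(-39) = 12 + 156 = 168)
√(E*V(-22) + u) = √(168*(6 - 3*(-22)) - 76607) = √(168*(6 + 66) - 76607) = √(168*72 - 76607) = √(12096 - 76607) = √(-64511) = I*√64511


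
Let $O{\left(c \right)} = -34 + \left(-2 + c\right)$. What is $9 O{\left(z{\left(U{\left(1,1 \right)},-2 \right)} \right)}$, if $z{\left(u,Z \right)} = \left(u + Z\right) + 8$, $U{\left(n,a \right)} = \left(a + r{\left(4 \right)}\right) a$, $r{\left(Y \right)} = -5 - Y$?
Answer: $-342$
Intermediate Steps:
$U{\left(n,a \right)} = a \left(-9 + a\right)$ ($U{\left(n,a \right)} = \left(a - 9\right) a = \left(-9 + a\right) a = a \left(-9 + a\right)$)
$z{\left(u,Z \right)} = 8 + Z + u$ ($z{\left(u,Z \right)} = \left(Z + u\right) + 8 = 8 + Z + u$)
$O{\left(c \right)} = -36 + c$
$9 O{\left(z{\left(U{\left(1,1 \right)},-2 \right)} \right)} = 9 \left(-36 + \left(8 - 2 + 1 \left(-9 + 1\right)\right)\right) = 9 \left(-36 + \left(8 - 2 + 1 \left(-8\right)\right)\right) = 9 \left(-36 - 2\right) = 9 \left(-38\right) = -342$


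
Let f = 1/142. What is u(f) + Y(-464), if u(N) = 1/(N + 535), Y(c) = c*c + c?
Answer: 16321002014/75971 ≈ 2.1483e+5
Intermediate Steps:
Y(c) = c + c**2 (Y(c) = c**2 + c = c + c**2)
f = 1/142 ≈ 0.0070423
u(N) = 1/(535 + N)
u(f) + Y(-464) = 1/(535 + 1/142) - 464*(1 - 464) = 1/(75971/142) - 464*(-463) = 142/75971 + 214832 = 16321002014/75971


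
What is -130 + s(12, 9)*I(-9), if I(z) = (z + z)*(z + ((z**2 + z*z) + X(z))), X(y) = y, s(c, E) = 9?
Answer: -23458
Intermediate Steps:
I(z) = 2*z*(2*z + 2*z**2) (I(z) = (z + z)*(z + ((z**2 + z*z) + z)) = (2*z)*(z + ((z**2 + z**2) + z)) = (2*z)*(z + (2*z**2 + z)) = (2*z)*(z + (z + 2*z**2)) = (2*z)*(2*z + 2*z**2) = 2*z*(2*z + 2*z**2))
-130 + s(12, 9)*I(-9) = -130 + 9*(4*(-9)**2*(1 - 9)) = -130 + 9*(4*81*(-8)) = -130 + 9*(-2592) = -130 - 23328 = -23458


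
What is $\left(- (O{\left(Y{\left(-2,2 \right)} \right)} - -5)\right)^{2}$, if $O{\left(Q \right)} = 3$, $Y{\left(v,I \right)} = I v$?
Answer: $64$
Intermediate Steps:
$\left(- (O{\left(Y{\left(-2,2 \right)} \right)} - -5)\right)^{2} = \left(- (3 - -5)\right)^{2} = \left(- (3 + 5)\right)^{2} = \left(\left(-1\right) 8\right)^{2} = \left(-8\right)^{2} = 64$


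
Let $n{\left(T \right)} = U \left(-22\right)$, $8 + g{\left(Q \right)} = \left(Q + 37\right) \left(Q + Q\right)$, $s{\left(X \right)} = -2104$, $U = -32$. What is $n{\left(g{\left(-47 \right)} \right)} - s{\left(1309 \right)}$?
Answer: $2808$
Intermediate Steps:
$g{\left(Q \right)} = -8 + 2 Q \left(37 + Q\right)$ ($g{\left(Q \right)} = -8 + \left(Q + 37\right) \left(Q + Q\right) = -8 + \left(37 + Q\right) 2 Q = -8 + 2 Q \left(37 + Q\right)$)
$n{\left(T \right)} = 704$ ($n{\left(T \right)} = \left(-32\right) \left(-22\right) = 704$)
$n{\left(g{\left(-47 \right)} \right)} - s{\left(1309 \right)} = 704 - -2104 = 704 + 2104 = 2808$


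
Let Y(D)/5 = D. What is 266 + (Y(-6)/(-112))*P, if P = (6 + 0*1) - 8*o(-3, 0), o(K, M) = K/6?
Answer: 7523/28 ≈ 268.68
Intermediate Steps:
o(K, M) = K/6 (o(K, M) = K*(⅙) = K/6)
Y(D) = 5*D
P = 10 (P = (6 + 0*1) - 4*(-3)/3 = (6 + 0) - 8*(-½) = 6 + 4 = 10)
266 + (Y(-6)/(-112))*P = 266 + ((5*(-6))/(-112))*10 = 266 - 30*(-1/112)*10 = 266 + (15/56)*10 = 266 + 75/28 = 7523/28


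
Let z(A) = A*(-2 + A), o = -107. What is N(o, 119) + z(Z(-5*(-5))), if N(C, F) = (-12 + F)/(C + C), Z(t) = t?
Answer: 1149/2 ≈ 574.50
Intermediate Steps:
N(C, F) = (-12 + F)/(2*C) (N(C, F) = (-12 + F)/((2*C)) = (-12 + F)*(1/(2*C)) = (-12 + F)/(2*C))
N(o, 119) + z(Z(-5*(-5))) = (½)*(-12 + 119)/(-107) + (-5*(-5))*(-2 - 5*(-5)) = (½)*(-1/107)*107 + 25*(-2 + 25) = -½ + 25*23 = -½ + 575 = 1149/2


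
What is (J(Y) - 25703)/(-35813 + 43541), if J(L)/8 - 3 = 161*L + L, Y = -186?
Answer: -38105/1104 ≈ -34.515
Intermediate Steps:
J(L) = 24 + 1296*L (J(L) = 24 + 8*(161*L + L) = 24 + 8*(162*L) = 24 + 1296*L)
(J(Y) - 25703)/(-35813 + 43541) = ((24 + 1296*(-186)) - 25703)/(-35813 + 43541) = ((24 - 241056) - 25703)/7728 = (-241032 - 25703)*(1/7728) = -266735*1/7728 = -38105/1104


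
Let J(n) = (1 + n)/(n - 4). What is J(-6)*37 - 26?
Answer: -15/2 ≈ -7.5000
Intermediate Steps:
J(n) = (1 + n)/(-4 + n)
J(-6)*37 - 26 = ((1 - 6)/(-4 - 6))*37 - 26 = (-5/(-10))*37 - 26 = -⅒*(-5)*37 - 26 = (½)*37 - 26 = 37/2 - 26 = -15/2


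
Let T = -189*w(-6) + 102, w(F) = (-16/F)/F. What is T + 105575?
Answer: 105761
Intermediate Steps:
w(F) = -16/F²
T = 186 (T = -(-3024)/(-6)² + 102 = -(-3024)/36 + 102 = -189*(-4/9) + 102 = 84 + 102 = 186)
T + 105575 = 186 + 105575 = 105761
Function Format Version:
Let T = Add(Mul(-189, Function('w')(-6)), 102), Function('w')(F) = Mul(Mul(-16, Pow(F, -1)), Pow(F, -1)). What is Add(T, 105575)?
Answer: 105761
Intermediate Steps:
Function('w')(F) = Mul(-16, Pow(F, -2))
T = 186 (T = Add(Mul(-189, Mul(-16, Pow(-6, -2))), 102) = Add(Mul(-189, Mul(-16, Rational(1, 36))), 102) = Add(Mul(-189, Rational(-4, 9)), 102) = Add(84, 102) = 186)
Add(T, 105575) = Add(186, 105575) = 105761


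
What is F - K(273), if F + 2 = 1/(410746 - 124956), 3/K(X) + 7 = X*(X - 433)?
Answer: -24969714403/12485307730 ≈ -1.9999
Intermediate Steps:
K(X) = 3/(-7 + X*(-433 + X)) (K(X) = 3/(-7 + X*(X - 433)) = 3/(-7 + X*(-433 + X)))
F = -571579/285790 (F = -2 + 1/(410746 - 124956) = -2 + 1/285790 = -571579/285790 ≈ -2.0000)
F - K(273) = -571579/285790 - 3/(-7 + 273² - 433*273) = -571579/285790 - 3/(-7 + 74529 - 118209) = -571579/285790 - 3/(-43687) = -571579/285790 - 3*(-1)/43687 = -571579/285790 - 1*(-3/43687) = -571579/285790 + 3/43687 = -24969714403/12485307730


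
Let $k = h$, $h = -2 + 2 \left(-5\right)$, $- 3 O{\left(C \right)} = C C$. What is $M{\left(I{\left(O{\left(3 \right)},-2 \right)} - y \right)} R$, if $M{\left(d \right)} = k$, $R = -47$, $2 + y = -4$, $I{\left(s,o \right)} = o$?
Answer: $564$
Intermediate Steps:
$O{\left(C \right)} = - \frac{C^{2}}{3}$ ($O{\left(C \right)} = - \frac{C C}{3} = - \frac{C^{2}}{3}$)
$y = -6$ ($y = -2 - 4 = -6$)
$h = -12$ ($h = -2 - 10 = -12$)
$k = -12$
$M{\left(d \right)} = -12$
$M{\left(I{\left(O{\left(3 \right)},-2 \right)} - y \right)} R = \left(-12\right) \left(-47\right) = 564$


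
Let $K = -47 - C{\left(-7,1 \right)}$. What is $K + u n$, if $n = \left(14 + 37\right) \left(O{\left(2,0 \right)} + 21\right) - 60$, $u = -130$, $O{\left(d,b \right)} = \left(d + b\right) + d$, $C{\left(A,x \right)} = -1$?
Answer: $-157996$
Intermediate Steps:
$O{\left(d,b \right)} = b + 2 d$ ($O{\left(d,b \right)} = \left(b + d\right) + d = b + 2 d$)
$K = -46$ ($K = -47 - -1 = -47 + 1 = -46$)
$n = 1215$ ($n = \left(14 + 37\right) \left(\left(0 + 2 \cdot 2\right) + 21\right) - 60 = 51 \left(\left(0 + 4\right) + 21\right) - 60 = 51 \left(4 + 21\right) - 60 = 51 \cdot 25 - 60 = 1275 - 60 = 1215$)
$K + u n = -46 - 157950 = -157996$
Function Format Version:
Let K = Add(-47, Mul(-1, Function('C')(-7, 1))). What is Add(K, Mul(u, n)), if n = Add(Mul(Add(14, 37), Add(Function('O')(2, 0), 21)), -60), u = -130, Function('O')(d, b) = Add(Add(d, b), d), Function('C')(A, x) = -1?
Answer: -157996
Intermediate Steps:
Function('O')(d, b) = Add(b, Mul(2, d)) (Function('O')(d, b) = Add(Add(b, d), d) = Add(b, Mul(2, d)))
K = -46 (K = Add(-47, Mul(-1, -1)) = Add(-47, 1) = -46)
n = 1215 (n = Add(Mul(Add(14, 37), Add(Add(0, Mul(2, 2)), 21)), -60) = Add(Mul(51, Add(Add(0, 4), 21)), -60) = Add(Mul(51, Add(4, 21)), -60) = Add(Mul(51, 25), -60) = Add(1275, -60) = 1215)
Add(K, Mul(u, n)) = Add(-46, Mul(-130, 1215)) = Add(-46, -157950) = -157996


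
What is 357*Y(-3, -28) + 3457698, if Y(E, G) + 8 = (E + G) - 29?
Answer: 3433422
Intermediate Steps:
Y(E, G) = -37 + E + G (Y(E, G) = -8 + ((E + G) - 29) = -8 + (-29 + E + G) = -37 + E + G)
357*Y(-3, -28) + 3457698 = 357*(-37 - 3 - 28) + 3457698 = 357*(-68) + 3457698 = -24276 + 3457698 = 3433422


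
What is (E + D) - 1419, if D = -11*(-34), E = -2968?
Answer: -4013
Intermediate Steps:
D = 374
(E + D) - 1419 = (-2968 + 374) - 1419 = -2594 - 1419 = -4013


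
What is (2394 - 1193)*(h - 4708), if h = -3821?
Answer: -10243329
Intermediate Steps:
(2394 - 1193)*(h - 4708) = (2394 - 1193)*(-3821 - 4708) = 1201*(-8529) = -10243329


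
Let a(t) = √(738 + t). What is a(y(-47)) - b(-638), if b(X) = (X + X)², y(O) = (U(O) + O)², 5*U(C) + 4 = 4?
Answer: -1628176 + √2947 ≈ -1.6281e+6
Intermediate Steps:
U(C) = 0 (U(C) = -⅘ + (⅕)*4 = -⅘ + ⅘ = 0)
y(O) = O² (y(O) = (0 + O)² = O²)
b(X) = 4*X² (b(X) = (2*X)² = 4*X²)
a(y(-47)) - b(-638) = √(738 + (-47)²) - 4*(-638)² = √(738 + 2209) - 4*407044 = √2947 - 1*1628176 = √2947 - 1628176 = -1628176 + √2947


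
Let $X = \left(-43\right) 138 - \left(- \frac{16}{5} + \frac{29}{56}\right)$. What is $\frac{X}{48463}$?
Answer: $- \frac{1660769}{13569640} \approx -0.12239$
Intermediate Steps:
$X = - \frac{1660769}{280}$ ($X = -5934 - - \frac{751}{280} = -5934 + \left(- \frac{29}{56} + \frac{16}{5}\right) = -5934 + \frac{751}{280} = - \frac{1660769}{280} \approx -5931.3$)
$\frac{X}{48463} = - \frac{1660769}{280 \cdot 48463} = \left(- \frac{1660769}{280}\right) \frac{1}{48463} = - \frac{1660769}{13569640}$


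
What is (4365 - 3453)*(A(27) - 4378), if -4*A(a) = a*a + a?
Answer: -4165104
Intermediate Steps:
A(a) = -a/4 - a²/4 (A(a) = -(a*a + a)/4 = -(a² + a)/4 = -(a + a²)/4 = -a/4 - a²/4)
(4365 - 3453)*(A(27) - 4378) = (4365 - 3453)*(-¼*27*(1 + 27) - 4378) = 912*(-¼*27*28 - 4378) = 912*(-189 - 4378) = 912*(-4567) = -4165104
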